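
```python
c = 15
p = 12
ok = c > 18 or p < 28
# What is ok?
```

Trace (tracking ok):
c = 15  # -> c = 15
p = 12  # -> p = 12
ok = c > 18 or p < 28  # -> ok = True

Answer: True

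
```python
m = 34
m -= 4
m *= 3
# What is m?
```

Trace (tracking m):
m = 34  # -> m = 34
m -= 4  # -> m = 30
m *= 3  # -> m = 90

Answer: 90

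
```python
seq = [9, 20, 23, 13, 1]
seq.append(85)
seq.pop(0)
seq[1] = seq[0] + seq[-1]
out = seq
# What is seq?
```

Answer: [20, 105, 13, 1, 85]

Derivation:
Trace (tracking seq):
seq = [9, 20, 23, 13, 1]  # -> seq = [9, 20, 23, 13, 1]
seq.append(85)  # -> seq = [9, 20, 23, 13, 1, 85]
seq.pop(0)  # -> seq = [20, 23, 13, 1, 85]
seq[1] = seq[0] + seq[-1]  # -> seq = [20, 105, 13, 1, 85]
out = seq  # -> out = [20, 105, 13, 1, 85]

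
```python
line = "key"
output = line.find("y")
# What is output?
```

Answer: 2

Derivation:
Trace (tracking output):
line = 'key'  # -> line = 'key'
output = line.find('y')  # -> output = 2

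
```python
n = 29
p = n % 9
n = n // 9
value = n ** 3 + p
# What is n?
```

Trace (tracking n):
n = 29  # -> n = 29
p = n % 9  # -> p = 2
n = n // 9  # -> n = 3
value = n ** 3 + p  # -> value = 29

Answer: 3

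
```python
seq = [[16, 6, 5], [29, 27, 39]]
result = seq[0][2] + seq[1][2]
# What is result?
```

Answer: 44

Derivation:
Trace (tracking result):
seq = [[16, 6, 5], [29, 27, 39]]  # -> seq = [[16, 6, 5], [29, 27, 39]]
result = seq[0][2] + seq[1][2]  # -> result = 44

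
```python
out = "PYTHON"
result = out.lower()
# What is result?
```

Trace (tracking result):
out = 'PYTHON'  # -> out = 'PYTHON'
result = out.lower()  # -> result = 'python'

Answer: 'python'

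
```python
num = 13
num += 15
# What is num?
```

Trace (tracking num):
num = 13  # -> num = 13
num += 15  # -> num = 28

Answer: 28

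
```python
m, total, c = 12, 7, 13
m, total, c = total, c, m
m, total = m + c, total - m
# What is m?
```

Trace (tracking m):
m, total, c = (12, 7, 13)  # -> m = 12, total = 7, c = 13
m, total, c = (total, c, m)  # -> m = 7, total = 13, c = 12
m, total = (m + c, total - m)  # -> m = 19, total = 6

Answer: 19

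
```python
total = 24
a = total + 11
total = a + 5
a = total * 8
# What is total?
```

Trace (tracking total):
total = 24  # -> total = 24
a = total + 11  # -> a = 35
total = a + 5  # -> total = 40
a = total * 8  # -> a = 320

Answer: 40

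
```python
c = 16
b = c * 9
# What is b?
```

Trace (tracking b):
c = 16  # -> c = 16
b = c * 9  # -> b = 144

Answer: 144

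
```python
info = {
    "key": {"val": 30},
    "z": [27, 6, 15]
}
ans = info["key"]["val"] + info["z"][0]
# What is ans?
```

Trace (tracking ans):
info = {'key': {'val': 30}, 'z': [27, 6, 15]}  # -> info = {'key': {'val': 30}, 'z': [27, 6, 15]}
ans = info['key']['val'] + info['z'][0]  # -> ans = 57

Answer: 57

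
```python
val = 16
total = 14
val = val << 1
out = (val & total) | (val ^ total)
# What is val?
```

Trace (tracking val):
val = 16  # -> val = 16
total = 14  # -> total = 14
val = val << 1  # -> val = 32
out = val & total | val ^ total  # -> out = 46

Answer: 32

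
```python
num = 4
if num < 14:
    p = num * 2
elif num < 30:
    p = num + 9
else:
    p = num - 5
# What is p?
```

Trace (tracking p):
num = 4  # -> num = 4
if num < 14:  # condition is True
    p = num * 2  # -> p = 8

Answer: 8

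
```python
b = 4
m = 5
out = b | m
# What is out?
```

Answer: 5

Derivation:
Trace (tracking out):
b = 4  # -> b = 4
m = 5  # -> m = 5
out = b | m  # -> out = 5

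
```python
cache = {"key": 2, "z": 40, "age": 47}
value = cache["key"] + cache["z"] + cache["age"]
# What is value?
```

Trace (tracking value):
cache = {'key': 2, 'z': 40, 'age': 47}  # -> cache = {'key': 2, 'z': 40, 'age': 47}
value = cache['key'] + cache['z'] + cache['age']  # -> value = 89

Answer: 89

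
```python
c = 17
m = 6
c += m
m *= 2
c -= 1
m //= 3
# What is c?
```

Answer: 22

Derivation:
Trace (tracking c):
c = 17  # -> c = 17
m = 6  # -> m = 6
c += m  # -> c = 23
m *= 2  # -> m = 12
c -= 1  # -> c = 22
m //= 3  # -> m = 4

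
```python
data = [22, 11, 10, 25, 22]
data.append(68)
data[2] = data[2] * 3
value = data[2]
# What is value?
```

Answer: 30

Derivation:
Trace (tracking value):
data = [22, 11, 10, 25, 22]  # -> data = [22, 11, 10, 25, 22]
data.append(68)  # -> data = [22, 11, 10, 25, 22, 68]
data[2] = data[2] * 3  # -> data = [22, 11, 30, 25, 22, 68]
value = data[2]  # -> value = 30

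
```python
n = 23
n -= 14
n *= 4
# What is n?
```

Answer: 36

Derivation:
Trace (tracking n):
n = 23  # -> n = 23
n -= 14  # -> n = 9
n *= 4  # -> n = 36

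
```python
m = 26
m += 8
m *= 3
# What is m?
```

Answer: 102

Derivation:
Trace (tracking m):
m = 26  # -> m = 26
m += 8  # -> m = 34
m *= 3  # -> m = 102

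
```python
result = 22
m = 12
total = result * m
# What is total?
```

Trace (tracking total):
result = 22  # -> result = 22
m = 12  # -> m = 12
total = result * m  # -> total = 264

Answer: 264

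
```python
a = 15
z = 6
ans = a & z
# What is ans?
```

Answer: 6

Derivation:
Trace (tracking ans):
a = 15  # -> a = 15
z = 6  # -> z = 6
ans = a & z  # -> ans = 6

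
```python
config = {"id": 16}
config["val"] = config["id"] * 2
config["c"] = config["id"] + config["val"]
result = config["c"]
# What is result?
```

Trace (tracking result):
config = {'id': 16}  # -> config = {'id': 16}
config['val'] = config['id'] * 2  # -> config = {'id': 16, 'val': 32}
config['c'] = config['id'] + config['val']  # -> config = {'id': 16, 'val': 32, 'c': 48}
result = config['c']  # -> result = 48

Answer: 48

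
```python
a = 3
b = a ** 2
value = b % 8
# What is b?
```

Trace (tracking b):
a = 3  # -> a = 3
b = a ** 2  # -> b = 9
value = b % 8  # -> value = 1

Answer: 9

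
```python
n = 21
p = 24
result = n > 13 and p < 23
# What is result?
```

Answer: False

Derivation:
Trace (tracking result):
n = 21  # -> n = 21
p = 24  # -> p = 24
result = n > 13 and p < 23  # -> result = False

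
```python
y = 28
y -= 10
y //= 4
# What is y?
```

Trace (tracking y):
y = 28  # -> y = 28
y -= 10  # -> y = 18
y //= 4  # -> y = 4

Answer: 4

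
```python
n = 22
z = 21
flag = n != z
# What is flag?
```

Trace (tracking flag):
n = 22  # -> n = 22
z = 21  # -> z = 21
flag = n != z  # -> flag = True

Answer: True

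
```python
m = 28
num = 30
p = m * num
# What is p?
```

Answer: 840

Derivation:
Trace (tracking p):
m = 28  # -> m = 28
num = 30  # -> num = 30
p = m * num  # -> p = 840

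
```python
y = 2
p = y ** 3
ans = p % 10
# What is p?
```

Answer: 8

Derivation:
Trace (tracking p):
y = 2  # -> y = 2
p = y ** 3  # -> p = 8
ans = p % 10  # -> ans = 8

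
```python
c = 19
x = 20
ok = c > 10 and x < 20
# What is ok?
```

Trace (tracking ok):
c = 19  # -> c = 19
x = 20  # -> x = 20
ok = c > 10 and x < 20  # -> ok = False

Answer: False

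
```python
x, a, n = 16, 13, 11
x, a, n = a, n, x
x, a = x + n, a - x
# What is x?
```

Answer: 29

Derivation:
Trace (tracking x):
x, a, n = (16, 13, 11)  # -> x = 16, a = 13, n = 11
x, a, n = (a, n, x)  # -> x = 13, a = 11, n = 16
x, a = (x + n, a - x)  # -> x = 29, a = -2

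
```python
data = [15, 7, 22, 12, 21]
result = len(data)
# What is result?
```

Trace (tracking result):
data = [15, 7, 22, 12, 21]  # -> data = [15, 7, 22, 12, 21]
result = len(data)  # -> result = 5

Answer: 5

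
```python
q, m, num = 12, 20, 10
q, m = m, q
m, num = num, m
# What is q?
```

Answer: 20

Derivation:
Trace (tracking q):
q, m, num = (12, 20, 10)  # -> q = 12, m = 20, num = 10
q, m = (m, q)  # -> q = 20, m = 12
m, num = (num, m)  # -> m = 10, num = 12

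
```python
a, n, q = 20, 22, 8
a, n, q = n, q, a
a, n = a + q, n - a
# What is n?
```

Trace (tracking n):
a, n, q = (20, 22, 8)  # -> a = 20, n = 22, q = 8
a, n, q = (n, q, a)  # -> a = 22, n = 8, q = 20
a, n = (a + q, n - a)  # -> a = 42, n = -14

Answer: -14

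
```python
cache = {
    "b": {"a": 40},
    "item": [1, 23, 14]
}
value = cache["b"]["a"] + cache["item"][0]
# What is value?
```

Trace (tracking value):
cache = {'b': {'a': 40}, 'item': [1, 23, 14]}  # -> cache = {'b': {'a': 40}, 'item': [1, 23, 14]}
value = cache['b']['a'] + cache['item'][0]  # -> value = 41

Answer: 41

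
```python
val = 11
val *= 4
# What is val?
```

Trace (tracking val):
val = 11  # -> val = 11
val *= 4  # -> val = 44

Answer: 44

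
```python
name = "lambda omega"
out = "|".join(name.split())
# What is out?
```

Answer: 'lambda|omega'

Derivation:
Trace (tracking out):
name = 'lambda omega'  # -> name = 'lambda omega'
out = '|'.join(name.split())  # -> out = 'lambda|omega'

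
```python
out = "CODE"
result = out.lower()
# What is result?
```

Trace (tracking result):
out = 'CODE'  # -> out = 'CODE'
result = out.lower()  # -> result = 'code'

Answer: 'code'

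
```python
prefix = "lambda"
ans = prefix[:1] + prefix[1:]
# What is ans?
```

Answer: 'lambda'

Derivation:
Trace (tracking ans):
prefix = 'lambda'  # -> prefix = 'lambda'
ans = prefix[:1] + prefix[1:]  # -> ans = 'lambda'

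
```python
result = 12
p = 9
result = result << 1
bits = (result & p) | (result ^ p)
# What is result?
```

Trace (tracking result):
result = 12  # -> result = 12
p = 9  # -> p = 9
result = result << 1  # -> result = 24
bits = result & p | result ^ p  # -> bits = 25

Answer: 24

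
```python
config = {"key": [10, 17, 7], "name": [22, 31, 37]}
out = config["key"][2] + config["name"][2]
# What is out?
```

Answer: 44

Derivation:
Trace (tracking out):
config = {'key': [10, 17, 7], 'name': [22, 31, 37]}  # -> config = {'key': [10, 17, 7], 'name': [22, 31, 37]}
out = config['key'][2] + config['name'][2]  # -> out = 44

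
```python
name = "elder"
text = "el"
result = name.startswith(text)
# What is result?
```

Answer: True

Derivation:
Trace (tracking result):
name = 'elder'  # -> name = 'elder'
text = 'el'  # -> text = 'el'
result = name.startswith(text)  # -> result = True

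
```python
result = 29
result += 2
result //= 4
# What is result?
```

Trace (tracking result):
result = 29  # -> result = 29
result += 2  # -> result = 31
result //= 4  # -> result = 7

Answer: 7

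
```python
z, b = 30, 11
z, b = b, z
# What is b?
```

Answer: 30

Derivation:
Trace (tracking b):
z, b = (30, 11)  # -> z = 30, b = 11
z, b = (b, z)  # -> z = 11, b = 30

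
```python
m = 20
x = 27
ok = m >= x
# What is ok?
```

Answer: False

Derivation:
Trace (tracking ok):
m = 20  # -> m = 20
x = 27  # -> x = 27
ok = m >= x  # -> ok = False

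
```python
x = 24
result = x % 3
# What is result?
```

Trace (tracking result):
x = 24  # -> x = 24
result = x % 3  # -> result = 0

Answer: 0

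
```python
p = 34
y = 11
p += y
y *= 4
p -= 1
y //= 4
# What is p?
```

Answer: 44

Derivation:
Trace (tracking p):
p = 34  # -> p = 34
y = 11  # -> y = 11
p += y  # -> p = 45
y *= 4  # -> y = 44
p -= 1  # -> p = 44
y //= 4  # -> y = 11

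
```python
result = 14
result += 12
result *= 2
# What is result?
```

Trace (tracking result):
result = 14  # -> result = 14
result += 12  # -> result = 26
result *= 2  # -> result = 52

Answer: 52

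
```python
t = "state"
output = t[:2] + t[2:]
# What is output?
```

Answer: 'state'

Derivation:
Trace (tracking output):
t = 'state'  # -> t = 'state'
output = t[:2] + t[2:]  # -> output = 'state'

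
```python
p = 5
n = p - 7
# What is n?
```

Answer: -2

Derivation:
Trace (tracking n):
p = 5  # -> p = 5
n = p - 7  # -> n = -2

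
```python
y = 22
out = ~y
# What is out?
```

Trace (tracking out):
y = 22  # -> y = 22
out = ~y  # -> out = -23

Answer: -23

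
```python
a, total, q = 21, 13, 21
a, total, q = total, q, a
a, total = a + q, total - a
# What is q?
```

Answer: 21

Derivation:
Trace (tracking q):
a, total, q = (21, 13, 21)  # -> a = 21, total = 13, q = 21
a, total, q = (total, q, a)  # -> a = 13, total = 21, q = 21
a, total = (a + q, total - a)  # -> a = 34, total = 8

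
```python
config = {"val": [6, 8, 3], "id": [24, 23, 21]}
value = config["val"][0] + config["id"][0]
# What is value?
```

Answer: 30

Derivation:
Trace (tracking value):
config = {'val': [6, 8, 3], 'id': [24, 23, 21]}  # -> config = {'val': [6, 8, 3], 'id': [24, 23, 21]}
value = config['val'][0] + config['id'][0]  # -> value = 30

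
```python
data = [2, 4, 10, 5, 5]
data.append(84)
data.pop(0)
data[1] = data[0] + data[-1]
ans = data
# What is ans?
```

Answer: [4, 88, 5, 5, 84]

Derivation:
Trace (tracking ans):
data = [2, 4, 10, 5, 5]  # -> data = [2, 4, 10, 5, 5]
data.append(84)  # -> data = [2, 4, 10, 5, 5, 84]
data.pop(0)  # -> data = [4, 10, 5, 5, 84]
data[1] = data[0] + data[-1]  # -> data = [4, 88, 5, 5, 84]
ans = data  # -> ans = [4, 88, 5, 5, 84]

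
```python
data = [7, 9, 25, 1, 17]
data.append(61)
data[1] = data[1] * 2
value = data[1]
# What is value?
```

Trace (tracking value):
data = [7, 9, 25, 1, 17]  # -> data = [7, 9, 25, 1, 17]
data.append(61)  # -> data = [7, 9, 25, 1, 17, 61]
data[1] = data[1] * 2  # -> data = [7, 18, 25, 1, 17, 61]
value = data[1]  # -> value = 18

Answer: 18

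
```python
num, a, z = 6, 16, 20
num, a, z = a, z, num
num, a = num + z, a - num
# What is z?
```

Trace (tracking z):
num, a, z = (6, 16, 20)  # -> num = 6, a = 16, z = 20
num, a, z = (a, z, num)  # -> num = 16, a = 20, z = 6
num, a = (num + z, a - num)  # -> num = 22, a = 4

Answer: 6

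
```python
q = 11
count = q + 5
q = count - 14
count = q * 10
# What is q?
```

Answer: 2

Derivation:
Trace (tracking q):
q = 11  # -> q = 11
count = q + 5  # -> count = 16
q = count - 14  # -> q = 2
count = q * 10  # -> count = 20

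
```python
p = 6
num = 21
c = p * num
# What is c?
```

Trace (tracking c):
p = 6  # -> p = 6
num = 21  # -> num = 21
c = p * num  # -> c = 126

Answer: 126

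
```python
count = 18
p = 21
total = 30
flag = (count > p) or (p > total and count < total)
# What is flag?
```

Answer: False

Derivation:
Trace (tracking flag):
count = 18  # -> count = 18
p = 21  # -> p = 21
total = 30  # -> total = 30
flag = count > p or (p > total and count < total)  # -> flag = False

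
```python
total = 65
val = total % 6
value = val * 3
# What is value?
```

Trace (tracking value):
total = 65  # -> total = 65
val = total % 6  # -> val = 5
value = val * 3  # -> value = 15

Answer: 15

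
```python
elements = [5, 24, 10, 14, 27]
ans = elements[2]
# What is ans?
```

Answer: 10

Derivation:
Trace (tracking ans):
elements = [5, 24, 10, 14, 27]  # -> elements = [5, 24, 10, 14, 27]
ans = elements[2]  # -> ans = 10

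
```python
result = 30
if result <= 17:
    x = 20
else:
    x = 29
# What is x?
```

Trace (tracking x):
result = 30  # -> result = 30
if result <= 17:  # condition is False
else:
    x = 29  # -> x = 29

Answer: 29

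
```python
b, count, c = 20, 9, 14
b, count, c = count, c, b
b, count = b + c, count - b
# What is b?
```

Answer: 29

Derivation:
Trace (tracking b):
b, count, c = (20, 9, 14)  # -> b = 20, count = 9, c = 14
b, count, c = (count, c, b)  # -> b = 9, count = 14, c = 20
b, count = (b + c, count - b)  # -> b = 29, count = 5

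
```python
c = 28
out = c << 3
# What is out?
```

Trace (tracking out):
c = 28  # -> c = 28
out = c << 3  # -> out = 224

Answer: 224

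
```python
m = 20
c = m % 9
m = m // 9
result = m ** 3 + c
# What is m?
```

Answer: 2

Derivation:
Trace (tracking m):
m = 20  # -> m = 20
c = m % 9  # -> c = 2
m = m // 9  # -> m = 2
result = m ** 3 + c  # -> result = 10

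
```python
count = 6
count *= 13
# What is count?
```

Answer: 78

Derivation:
Trace (tracking count):
count = 6  # -> count = 6
count *= 13  # -> count = 78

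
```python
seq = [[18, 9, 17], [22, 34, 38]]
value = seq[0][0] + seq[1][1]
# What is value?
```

Answer: 52

Derivation:
Trace (tracking value):
seq = [[18, 9, 17], [22, 34, 38]]  # -> seq = [[18, 9, 17], [22, 34, 38]]
value = seq[0][0] + seq[1][1]  # -> value = 52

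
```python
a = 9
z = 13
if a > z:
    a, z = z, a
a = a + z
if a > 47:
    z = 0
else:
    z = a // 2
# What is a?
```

Trace (tracking a):
a = 9  # -> a = 9
z = 13  # -> z = 13
if a > z:  # condition is False
a = a + z  # -> a = 22
if a > 47:  # condition is False
else:
    z = a // 2  # -> z = 11

Answer: 22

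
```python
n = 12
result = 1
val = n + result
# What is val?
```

Answer: 13

Derivation:
Trace (tracking val):
n = 12  # -> n = 12
result = 1  # -> result = 1
val = n + result  # -> val = 13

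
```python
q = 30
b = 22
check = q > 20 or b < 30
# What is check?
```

Trace (tracking check):
q = 30  # -> q = 30
b = 22  # -> b = 22
check = q > 20 or b < 30  # -> check = True

Answer: True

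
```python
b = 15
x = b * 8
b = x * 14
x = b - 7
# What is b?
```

Trace (tracking b):
b = 15  # -> b = 15
x = b * 8  # -> x = 120
b = x * 14  # -> b = 1680
x = b - 7  # -> x = 1673

Answer: 1680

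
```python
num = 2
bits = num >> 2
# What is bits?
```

Answer: 0

Derivation:
Trace (tracking bits):
num = 2  # -> num = 2
bits = num >> 2  # -> bits = 0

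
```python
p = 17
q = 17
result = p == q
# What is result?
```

Trace (tracking result):
p = 17  # -> p = 17
q = 17  # -> q = 17
result = p == q  # -> result = True

Answer: True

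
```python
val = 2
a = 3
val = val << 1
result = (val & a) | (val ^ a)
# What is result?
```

Answer: 7

Derivation:
Trace (tracking result):
val = 2  # -> val = 2
a = 3  # -> a = 3
val = val << 1  # -> val = 4
result = val & a | val ^ a  # -> result = 7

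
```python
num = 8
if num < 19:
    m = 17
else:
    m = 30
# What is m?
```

Trace (tracking m):
num = 8  # -> num = 8
if num < 19:  # condition is True
    m = 17  # -> m = 17

Answer: 17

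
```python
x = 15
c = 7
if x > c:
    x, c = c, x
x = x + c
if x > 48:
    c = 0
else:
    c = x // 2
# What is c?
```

Trace (tracking c):
x = 15  # -> x = 15
c = 7  # -> c = 7
if x > c:  # condition is True
    x, c = (c, x)  # -> x = 7, c = 15
x = x + c  # -> x = 22
if x > 48:  # condition is False
else:
    c = x // 2  # -> c = 11

Answer: 11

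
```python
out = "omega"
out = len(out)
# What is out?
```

Trace (tracking out):
out = 'omega'  # -> out = 'omega'
out = len(out)  # -> out = 5

Answer: 5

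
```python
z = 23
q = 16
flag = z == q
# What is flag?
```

Answer: False

Derivation:
Trace (tracking flag):
z = 23  # -> z = 23
q = 16  # -> q = 16
flag = z == q  # -> flag = False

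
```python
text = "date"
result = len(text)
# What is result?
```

Answer: 4

Derivation:
Trace (tracking result):
text = 'date'  # -> text = 'date'
result = len(text)  # -> result = 4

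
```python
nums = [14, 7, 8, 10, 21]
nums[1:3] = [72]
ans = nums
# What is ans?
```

Trace (tracking ans):
nums = [14, 7, 8, 10, 21]  # -> nums = [14, 7, 8, 10, 21]
nums[1:3] = [72]  # -> nums = [14, 72, 10, 21]
ans = nums  # -> ans = [14, 72, 10, 21]

Answer: [14, 72, 10, 21]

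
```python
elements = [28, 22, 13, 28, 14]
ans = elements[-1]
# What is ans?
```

Answer: 14

Derivation:
Trace (tracking ans):
elements = [28, 22, 13, 28, 14]  # -> elements = [28, 22, 13, 28, 14]
ans = elements[-1]  # -> ans = 14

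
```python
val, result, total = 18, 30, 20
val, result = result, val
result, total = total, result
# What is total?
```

Trace (tracking total):
val, result, total = (18, 30, 20)  # -> val = 18, result = 30, total = 20
val, result = (result, val)  # -> val = 30, result = 18
result, total = (total, result)  # -> result = 20, total = 18

Answer: 18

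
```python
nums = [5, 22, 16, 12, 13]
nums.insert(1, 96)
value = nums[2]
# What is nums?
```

Trace (tracking nums):
nums = [5, 22, 16, 12, 13]  # -> nums = [5, 22, 16, 12, 13]
nums.insert(1, 96)  # -> nums = [5, 96, 22, 16, 12, 13]
value = nums[2]  # -> value = 22

Answer: [5, 96, 22, 16, 12, 13]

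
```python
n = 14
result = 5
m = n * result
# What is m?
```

Trace (tracking m):
n = 14  # -> n = 14
result = 5  # -> result = 5
m = n * result  # -> m = 70

Answer: 70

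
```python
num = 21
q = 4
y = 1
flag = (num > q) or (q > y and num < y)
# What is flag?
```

Answer: True

Derivation:
Trace (tracking flag):
num = 21  # -> num = 21
q = 4  # -> q = 4
y = 1  # -> y = 1
flag = num > q or (q > y and num < y)  # -> flag = True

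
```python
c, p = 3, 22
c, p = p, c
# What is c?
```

Trace (tracking c):
c, p = (3, 22)  # -> c = 3, p = 22
c, p = (p, c)  # -> c = 22, p = 3

Answer: 22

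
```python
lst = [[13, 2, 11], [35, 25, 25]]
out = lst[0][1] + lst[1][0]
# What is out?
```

Trace (tracking out):
lst = [[13, 2, 11], [35, 25, 25]]  # -> lst = [[13, 2, 11], [35, 25, 25]]
out = lst[0][1] + lst[1][0]  # -> out = 37

Answer: 37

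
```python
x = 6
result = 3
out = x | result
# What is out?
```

Answer: 7

Derivation:
Trace (tracking out):
x = 6  # -> x = 6
result = 3  # -> result = 3
out = x | result  # -> out = 7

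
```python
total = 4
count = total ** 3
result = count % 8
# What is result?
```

Trace (tracking result):
total = 4  # -> total = 4
count = total ** 3  # -> count = 64
result = count % 8  # -> result = 0

Answer: 0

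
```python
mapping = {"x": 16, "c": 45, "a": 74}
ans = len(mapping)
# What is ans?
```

Trace (tracking ans):
mapping = {'x': 16, 'c': 45, 'a': 74}  # -> mapping = {'x': 16, 'c': 45, 'a': 74}
ans = len(mapping)  # -> ans = 3

Answer: 3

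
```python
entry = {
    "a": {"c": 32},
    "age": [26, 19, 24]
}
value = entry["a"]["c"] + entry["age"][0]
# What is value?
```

Answer: 58

Derivation:
Trace (tracking value):
entry = {'a': {'c': 32}, 'age': [26, 19, 24]}  # -> entry = {'a': {'c': 32}, 'age': [26, 19, 24]}
value = entry['a']['c'] + entry['age'][0]  # -> value = 58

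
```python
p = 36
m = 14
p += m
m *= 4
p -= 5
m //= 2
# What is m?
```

Trace (tracking m):
p = 36  # -> p = 36
m = 14  # -> m = 14
p += m  # -> p = 50
m *= 4  # -> m = 56
p -= 5  # -> p = 45
m //= 2  # -> m = 28

Answer: 28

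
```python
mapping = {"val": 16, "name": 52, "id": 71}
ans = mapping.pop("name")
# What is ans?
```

Trace (tracking ans):
mapping = {'val': 16, 'name': 52, 'id': 71}  # -> mapping = {'val': 16, 'name': 52, 'id': 71}
ans = mapping.pop('name')  # -> ans = 52

Answer: 52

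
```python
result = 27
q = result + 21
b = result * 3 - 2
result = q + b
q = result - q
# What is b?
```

Trace (tracking b):
result = 27  # -> result = 27
q = result + 21  # -> q = 48
b = result * 3 - 2  # -> b = 79
result = q + b  # -> result = 127
q = result - q  # -> q = 79

Answer: 79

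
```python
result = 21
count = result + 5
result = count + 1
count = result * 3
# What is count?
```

Trace (tracking count):
result = 21  # -> result = 21
count = result + 5  # -> count = 26
result = count + 1  # -> result = 27
count = result * 3  # -> count = 81

Answer: 81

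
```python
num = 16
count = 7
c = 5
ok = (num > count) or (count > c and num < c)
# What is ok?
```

Trace (tracking ok):
num = 16  # -> num = 16
count = 7  # -> count = 7
c = 5  # -> c = 5
ok = num > count or (count > c and num < c)  # -> ok = True

Answer: True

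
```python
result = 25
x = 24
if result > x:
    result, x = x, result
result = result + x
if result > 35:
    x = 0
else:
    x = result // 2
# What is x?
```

Trace (tracking x):
result = 25  # -> result = 25
x = 24  # -> x = 24
if result > x:  # condition is True
    result, x = (x, result)  # -> result = 24, x = 25
result = result + x  # -> result = 49
if result > 35:  # condition is True
    x = 0  # -> x = 0

Answer: 0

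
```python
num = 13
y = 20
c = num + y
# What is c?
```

Answer: 33

Derivation:
Trace (tracking c):
num = 13  # -> num = 13
y = 20  # -> y = 20
c = num + y  # -> c = 33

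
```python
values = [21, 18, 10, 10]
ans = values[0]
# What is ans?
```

Trace (tracking ans):
values = [21, 18, 10, 10]  # -> values = [21, 18, 10, 10]
ans = values[0]  # -> ans = 21

Answer: 21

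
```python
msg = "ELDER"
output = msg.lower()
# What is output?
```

Answer: 'elder'

Derivation:
Trace (tracking output):
msg = 'ELDER'  # -> msg = 'ELDER'
output = msg.lower()  # -> output = 'elder'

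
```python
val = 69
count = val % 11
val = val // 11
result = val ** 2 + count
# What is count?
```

Trace (tracking count):
val = 69  # -> val = 69
count = val % 11  # -> count = 3
val = val // 11  # -> val = 6
result = val ** 2 + count  # -> result = 39

Answer: 3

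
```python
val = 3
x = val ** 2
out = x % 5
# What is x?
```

Answer: 9

Derivation:
Trace (tracking x):
val = 3  # -> val = 3
x = val ** 2  # -> x = 9
out = x % 5  # -> out = 4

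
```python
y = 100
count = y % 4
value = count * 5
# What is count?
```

Trace (tracking count):
y = 100  # -> y = 100
count = y % 4  # -> count = 0
value = count * 5  # -> value = 0

Answer: 0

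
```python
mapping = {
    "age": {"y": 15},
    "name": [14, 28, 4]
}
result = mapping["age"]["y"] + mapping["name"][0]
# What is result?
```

Answer: 29

Derivation:
Trace (tracking result):
mapping = {'age': {'y': 15}, 'name': [14, 28, 4]}  # -> mapping = {'age': {'y': 15}, 'name': [14, 28, 4]}
result = mapping['age']['y'] + mapping['name'][0]  # -> result = 29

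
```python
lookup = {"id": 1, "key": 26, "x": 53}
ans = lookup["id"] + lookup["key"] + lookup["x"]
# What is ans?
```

Answer: 80

Derivation:
Trace (tracking ans):
lookup = {'id': 1, 'key': 26, 'x': 53}  # -> lookup = {'id': 1, 'key': 26, 'x': 53}
ans = lookup['id'] + lookup['key'] + lookup['x']  # -> ans = 80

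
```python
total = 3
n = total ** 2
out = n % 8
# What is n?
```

Answer: 9

Derivation:
Trace (tracking n):
total = 3  # -> total = 3
n = total ** 2  # -> n = 9
out = n % 8  # -> out = 1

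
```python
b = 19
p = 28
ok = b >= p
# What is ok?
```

Answer: False

Derivation:
Trace (tracking ok):
b = 19  # -> b = 19
p = 28  # -> p = 28
ok = b >= p  # -> ok = False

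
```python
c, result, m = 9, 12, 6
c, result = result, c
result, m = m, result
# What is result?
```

Answer: 6

Derivation:
Trace (tracking result):
c, result, m = (9, 12, 6)  # -> c = 9, result = 12, m = 6
c, result = (result, c)  # -> c = 12, result = 9
result, m = (m, result)  # -> result = 6, m = 9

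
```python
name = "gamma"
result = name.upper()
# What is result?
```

Trace (tracking result):
name = 'gamma'  # -> name = 'gamma'
result = name.upper()  # -> result = 'GAMMA'

Answer: 'GAMMA'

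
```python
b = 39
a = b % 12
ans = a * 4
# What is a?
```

Answer: 3

Derivation:
Trace (tracking a):
b = 39  # -> b = 39
a = b % 12  # -> a = 3
ans = a * 4  # -> ans = 12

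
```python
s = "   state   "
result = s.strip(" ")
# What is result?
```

Trace (tracking result):
s = '   state   '  # -> s = '   state   '
result = s.strip(' ')  # -> result = 'state'

Answer: 'state'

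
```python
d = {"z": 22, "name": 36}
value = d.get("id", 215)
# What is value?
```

Answer: 215

Derivation:
Trace (tracking value):
d = {'z': 22, 'name': 36}  # -> d = {'z': 22, 'name': 36}
value = d.get('id', 215)  # -> value = 215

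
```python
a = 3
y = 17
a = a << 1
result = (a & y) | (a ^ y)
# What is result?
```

Answer: 23

Derivation:
Trace (tracking result):
a = 3  # -> a = 3
y = 17  # -> y = 17
a = a << 1  # -> a = 6
result = a & y | a ^ y  # -> result = 23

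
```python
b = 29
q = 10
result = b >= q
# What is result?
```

Answer: True

Derivation:
Trace (tracking result):
b = 29  # -> b = 29
q = 10  # -> q = 10
result = b >= q  # -> result = True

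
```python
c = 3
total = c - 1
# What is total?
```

Trace (tracking total):
c = 3  # -> c = 3
total = c - 1  # -> total = 2

Answer: 2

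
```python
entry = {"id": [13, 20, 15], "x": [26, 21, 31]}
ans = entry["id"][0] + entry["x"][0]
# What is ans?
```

Answer: 39

Derivation:
Trace (tracking ans):
entry = {'id': [13, 20, 15], 'x': [26, 21, 31]}  # -> entry = {'id': [13, 20, 15], 'x': [26, 21, 31]}
ans = entry['id'][0] + entry['x'][0]  # -> ans = 39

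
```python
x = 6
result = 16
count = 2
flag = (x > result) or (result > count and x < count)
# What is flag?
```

Trace (tracking flag):
x = 6  # -> x = 6
result = 16  # -> result = 16
count = 2  # -> count = 2
flag = x > result or (result > count and x < count)  # -> flag = False

Answer: False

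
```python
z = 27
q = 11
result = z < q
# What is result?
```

Trace (tracking result):
z = 27  # -> z = 27
q = 11  # -> q = 11
result = z < q  # -> result = False

Answer: False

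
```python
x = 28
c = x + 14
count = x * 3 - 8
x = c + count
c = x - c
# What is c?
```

Trace (tracking c):
x = 28  # -> x = 28
c = x + 14  # -> c = 42
count = x * 3 - 8  # -> count = 76
x = c + count  # -> x = 118
c = x - c  # -> c = 76

Answer: 76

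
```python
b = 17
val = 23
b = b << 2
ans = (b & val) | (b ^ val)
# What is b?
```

Trace (tracking b):
b = 17  # -> b = 17
val = 23  # -> val = 23
b = b << 2  # -> b = 68
ans = b & val | b ^ val  # -> ans = 87

Answer: 68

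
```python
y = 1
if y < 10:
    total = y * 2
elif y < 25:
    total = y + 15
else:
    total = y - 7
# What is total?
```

Answer: 2

Derivation:
Trace (tracking total):
y = 1  # -> y = 1
if y < 10:  # condition is True
    total = y * 2  # -> total = 2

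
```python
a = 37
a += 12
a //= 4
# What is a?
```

Answer: 12

Derivation:
Trace (tracking a):
a = 37  # -> a = 37
a += 12  # -> a = 49
a //= 4  # -> a = 12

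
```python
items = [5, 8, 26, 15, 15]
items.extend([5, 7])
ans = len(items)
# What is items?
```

Trace (tracking items):
items = [5, 8, 26, 15, 15]  # -> items = [5, 8, 26, 15, 15]
items.extend([5, 7])  # -> items = [5, 8, 26, 15, 15, 5, 7]
ans = len(items)  # -> ans = 7

Answer: [5, 8, 26, 15, 15, 5, 7]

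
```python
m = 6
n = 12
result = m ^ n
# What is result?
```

Trace (tracking result):
m = 6  # -> m = 6
n = 12  # -> n = 12
result = m ^ n  # -> result = 10

Answer: 10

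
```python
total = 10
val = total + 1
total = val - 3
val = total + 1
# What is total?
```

Answer: 8

Derivation:
Trace (tracking total):
total = 10  # -> total = 10
val = total + 1  # -> val = 11
total = val - 3  # -> total = 8
val = total + 1  # -> val = 9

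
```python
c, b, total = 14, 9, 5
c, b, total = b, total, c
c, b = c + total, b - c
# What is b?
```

Answer: -4

Derivation:
Trace (tracking b):
c, b, total = (14, 9, 5)  # -> c = 14, b = 9, total = 5
c, b, total = (b, total, c)  # -> c = 9, b = 5, total = 14
c, b = (c + total, b - c)  # -> c = 23, b = -4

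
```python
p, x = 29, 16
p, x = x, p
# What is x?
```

Trace (tracking x):
p, x = (29, 16)  # -> p = 29, x = 16
p, x = (x, p)  # -> p = 16, x = 29

Answer: 29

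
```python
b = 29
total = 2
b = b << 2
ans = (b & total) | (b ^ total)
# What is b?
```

Trace (tracking b):
b = 29  # -> b = 29
total = 2  # -> total = 2
b = b << 2  # -> b = 116
ans = b & total | b ^ total  # -> ans = 118

Answer: 116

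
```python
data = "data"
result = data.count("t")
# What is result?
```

Answer: 1

Derivation:
Trace (tracking result):
data = 'data'  # -> data = 'data'
result = data.count('t')  # -> result = 1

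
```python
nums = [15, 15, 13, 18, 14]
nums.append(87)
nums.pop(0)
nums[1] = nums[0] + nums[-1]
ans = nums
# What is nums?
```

Trace (tracking nums):
nums = [15, 15, 13, 18, 14]  # -> nums = [15, 15, 13, 18, 14]
nums.append(87)  # -> nums = [15, 15, 13, 18, 14, 87]
nums.pop(0)  # -> nums = [15, 13, 18, 14, 87]
nums[1] = nums[0] + nums[-1]  # -> nums = [15, 102, 18, 14, 87]
ans = nums  # -> ans = [15, 102, 18, 14, 87]

Answer: [15, 102, 18, 14, 87]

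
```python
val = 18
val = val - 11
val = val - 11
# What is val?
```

Answer: -4

Derivation:
Trace (tracking val):
val = 18  # -> val = 18
val = val - 11  # -> val = 7
val = val - 11  # -> val = -4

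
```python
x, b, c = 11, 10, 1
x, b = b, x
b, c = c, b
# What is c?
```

Trace (tracking c):
x, b, c = (11, 10, 1)  # -> x = 11, b = 10, c = 1
x, b = (b, x)  # -> x = 10, b = 11
b, c = (c, b)  # -> b = 1, c = 11

Answer: 11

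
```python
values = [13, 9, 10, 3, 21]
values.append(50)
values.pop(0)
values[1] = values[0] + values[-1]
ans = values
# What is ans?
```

Answer: [9, 59, 3, 21, 50]

Derivation:
Trace (tracking ans):
values = [13, 9, 10, 3, 21]  # -> values = [13, 9, 10, 3, 21]
values.append(50)  # -> values = [13, 9, 10, 3, 21, 50]
values.pop(0)  # -> values = [9, 10, 3, 21, 50]
values[1] = values[0] + values[-1]  # -> values = [9, 59, 3, 21, 50]
ans = values  # -> ans = [9, 59, 3, 21, 50]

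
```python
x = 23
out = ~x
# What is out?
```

Trace (tracking out):
x = 23  # -> x = 23
out = ~x  # -> out = -24

Answer: -24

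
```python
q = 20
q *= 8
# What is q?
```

Trace (tracking q):
q = 20  # -> q = 20
q *= 8  # -> q = 160

Answer: 160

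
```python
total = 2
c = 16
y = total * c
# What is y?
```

Trace (tracking y):
total = 2  # -> total = 2
c = 16  # -> c = 16
y = total * c  # -> y = 32

Answer: 32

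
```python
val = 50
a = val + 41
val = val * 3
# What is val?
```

Answer: 150

Derivation:
Trace (tracking val):
val = 50  # -> val = 50
a = val + 41  # -> a = 91
val = val * 3  # -> val = 150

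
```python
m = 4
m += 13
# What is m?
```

Trace (tracking m):
m = 4  # -> m = 4
m += 13  # -> m = 17

Answer: 17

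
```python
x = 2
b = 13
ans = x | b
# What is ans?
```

Answer: 15

Derivation:
Trace (tracking ans):
x = 2  # -> x = 2
b = 13  # -> b = 13
ans = x | b  # -> ans = 15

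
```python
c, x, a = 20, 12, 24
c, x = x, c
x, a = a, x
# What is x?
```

Trace (tracking x):
c, x, a = (20, 12, 24)  # -> c = 20, x = 12, a = 24
c, x = (x, c)  # -> c = 12, x = 20
x, a = (a, x)  # -> x = 24, a = 20

Answer: 24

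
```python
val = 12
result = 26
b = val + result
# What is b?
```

Answer: 38

Derivation:
Trace (tracking b):
val = 12  # -> val = 12
result = 26  # -> result = 26
b = val + result  # -> b = 38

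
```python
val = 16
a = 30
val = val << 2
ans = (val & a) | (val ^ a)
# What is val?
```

Trace (tracking val):
val = 16  # -> val = 16
a = 30  # -> a = 30
val = val << 2  # -> val = 64
ans = val & a | val ^ a  # -> ans = 94

Answer: 64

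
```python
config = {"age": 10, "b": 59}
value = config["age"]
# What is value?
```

Trace (tracking value):
config = {'age': 10, 'b': 59}  # -> config = {'age': 10, 'b': 59}
value = config['age']  # -> value = 10

Answer: 10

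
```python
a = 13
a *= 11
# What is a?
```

Trace (tracking a):
a = 13  # -> a = 13
a *= 11  # -> a = 143

Answer: 143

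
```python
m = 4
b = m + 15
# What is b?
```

Answer: 19

Derivation:
Trace (tracking b):
m = 4  # -> m = 4
b = m + 15  # -> b = 19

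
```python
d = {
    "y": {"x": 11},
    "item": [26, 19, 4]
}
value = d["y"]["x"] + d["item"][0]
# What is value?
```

Answer: 37

Derivation:
Trace (tracking value):
d = {'y': {'x': 11}, 'item': [26, 19, 4]}  # -> d = {'y': {'x': 11}, 'item': [26, 19, 4]}
value = d['y']['x'] + d['item'][0]  # -> value = 37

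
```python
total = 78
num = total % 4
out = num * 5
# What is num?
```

Trace (tracking num):
total = 78  # -> total = 78
num = total % 4  # -> num = 2
out = num * 5  # -> out = 10

Answer: 2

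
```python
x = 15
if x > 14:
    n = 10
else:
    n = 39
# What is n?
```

Trace (tracking n):
x = 15  # -> x = 15
if x > 14:  # condition is True
    n = 10  # -> n = 10

Answer: 10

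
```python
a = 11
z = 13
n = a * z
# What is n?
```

Trace (tracking n):
a = 11  # -> a = 11
z = 13  # -> z = 13
n = a * z  # -> n = 143

Answer: 143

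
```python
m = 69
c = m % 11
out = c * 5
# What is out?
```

Trace (tracking out):
m = 69  # -> m = 69
c = m % 11  # -> c = 3
out = c * 5  # -> out = 15

Answer: 15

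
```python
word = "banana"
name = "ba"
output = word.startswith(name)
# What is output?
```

Answer: True

Derivation:
Trace (tracking output):
word = 'banana'  # -> word = 'banana'
name = 'ba'  # -> name = 'ba'
output = word.startswith(name)  # -> output = True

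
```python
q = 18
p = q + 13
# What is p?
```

Trace (tracking p):
q = 18  # -> q = 18
p = q + 13  # -> p = 31

Answer: 31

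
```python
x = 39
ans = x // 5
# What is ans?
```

Trace (tracking ans):
x = 39  # -> x = 39
ans = x // 5  # -> ans = 7

Answer: 7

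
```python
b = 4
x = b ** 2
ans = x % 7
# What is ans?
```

Answer: 2

Derivation:
Trace (tracking ans):
b = 4  # -> b = 4
x = b ** 2  # -> x = 16
ans = x % 7  # -> ans = 2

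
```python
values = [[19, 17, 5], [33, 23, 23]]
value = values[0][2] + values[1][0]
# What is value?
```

Answer: 38

Derivation:
Trace (tracking value):
values = [[19, 17, 5], [33, 23, 23]]  # -> values = [[19, 17, 5], [33, 23, 23]]
value = values[0][2] + values[1][0]  # -> value = 38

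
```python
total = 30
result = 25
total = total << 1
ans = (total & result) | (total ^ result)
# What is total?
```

Answer: 60

Derivation:
Trace (tracking total):
total = 30  # -> total = 30
result = 25  # -> result = 25
total = total << 1  # -> total = 60
ans = total & result | total ^ result  # -> ans = 61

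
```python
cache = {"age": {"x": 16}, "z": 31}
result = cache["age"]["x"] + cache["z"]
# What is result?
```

Trace (tracking result):
cache = {'age': {'x': 16}, 'z': 31}  # -> cache = {'age': {'x': 16}, 'z': 31}
result = cache['age']['x'] + cache['z']  # -> result = 47

Answer: 47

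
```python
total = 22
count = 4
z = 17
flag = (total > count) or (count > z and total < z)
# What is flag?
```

Answer: True

Derivation:
Trace (tracking flag):
total = 22  # -> total = 22
count = 4  # -> count = 4
z = 17  # -> z = 17
flag = total > count or (count > z and total < z)  # -> flag = True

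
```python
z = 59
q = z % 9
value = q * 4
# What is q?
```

Answer: 5

Derivation:
Trace (tracking q):
z = 59  # -> z = 59
q = z % 9  # -> q = 5
value = q * 4  # -> value = 20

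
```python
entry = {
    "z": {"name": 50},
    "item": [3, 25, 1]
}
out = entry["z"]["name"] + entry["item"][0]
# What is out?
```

Trace (tracking out):
entry = {'z': {'name': 50}, 'item': [3, 25, 1]}  # -> entry = {'z': {'name': 50}, 'item': [3, 25, 1]}
out = entry['z']['name'] + entry['item'][0]  # -> out = 53

Answer: 53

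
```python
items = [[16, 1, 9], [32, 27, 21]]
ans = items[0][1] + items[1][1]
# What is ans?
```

Answer: 28

Derivation:
Trace (tracking ans):
items = [[16, 1, 9], [32, 27, 21]]  # -> items = [[16, 1, 9], [32, 27, 21]]
ans = items[0][1] + items[1][1]  # -> ans = 28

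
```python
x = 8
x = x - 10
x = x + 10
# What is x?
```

Trace (tracking x):
x = 8  # -> x = 8
x = x - 10  # -> x = -2
x = x + 10  # -> x = 8

Answer: 8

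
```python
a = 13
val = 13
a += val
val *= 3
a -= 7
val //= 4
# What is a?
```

Answer: 19

Derivation:
Trace (tracking a):
a = 13  # -> a = 13
val = 13  # -> val = 13
a += val  # -> a = 26
val *= 3  # -> val = 39
a -= 7  # -> a = 19
val //= 4  # -> val = 9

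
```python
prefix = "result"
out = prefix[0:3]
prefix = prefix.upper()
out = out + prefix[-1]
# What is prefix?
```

Trace (tracking prefix):
prefix = 'result'  # -> prefix = 'result'
out = prefix[0:3]  # -> out = 'res'
prefix = prefix.upper()  # -> prefix = 'RESULT'
out = out + prefix[-1]  # -> out = 'resT'

Answer: 'RESULT'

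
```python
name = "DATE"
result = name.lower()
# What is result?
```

Answer: 'date'

Derivation:
Trace (tracking result):
name = 'DATE'  # -> name = 'DATE'
result = name.lower()  # -> result = 'date'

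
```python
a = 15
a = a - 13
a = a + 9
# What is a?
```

Trace (tracking a):
a = 15  # -> a = 15
a = a - 13  # -> a = 2
a = a + 9  # -> a = 11

Answer: 11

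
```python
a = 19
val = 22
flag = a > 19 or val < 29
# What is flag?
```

Trace (tracking flag):
a = 19  # -> a = 19
val = 22  # -> val = 22
flag = a > 19 or val < 29  # -> flag = True

Answer: True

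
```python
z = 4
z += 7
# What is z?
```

Answer: 11

Derivation:
Trace (tracking z):
z = 4  # -> z = 4
z += 7  # -> z = 11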